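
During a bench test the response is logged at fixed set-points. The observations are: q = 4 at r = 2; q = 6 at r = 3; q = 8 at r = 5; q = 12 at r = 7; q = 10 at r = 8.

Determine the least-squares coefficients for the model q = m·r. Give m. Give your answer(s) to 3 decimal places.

Setting ∂/∂m … = 0 gives: 151·m = 230.
Hence m = 230 / 151 ≈ 1.52318.

m = 1.523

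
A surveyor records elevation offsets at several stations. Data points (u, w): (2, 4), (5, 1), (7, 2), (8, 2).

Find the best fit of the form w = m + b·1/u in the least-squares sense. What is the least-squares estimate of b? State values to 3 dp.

b = 6.076

With design matrix A, AᵀA = [[4, 271/280]; [271/280, 25561/78400]] and Aᵀw = [9, 383/140]ᵀ.
Eliminating b: (25561/78400)·(row 1) − (271/280)·(row 2) gives (28803/78400)·m = (25561/78400)·9 − (271/280)·(383/140) = 3209/11200, so m = 22463/28803.
Then b = ((383/140) − (271/280)·(22463/28803))/(25561/78400) = 175000/28803.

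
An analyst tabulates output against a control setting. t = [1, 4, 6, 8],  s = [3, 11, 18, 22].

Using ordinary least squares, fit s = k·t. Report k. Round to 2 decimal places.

k = 2.83

Compute the Gram sums: Σt·t = 117.
For Aᵀs: Σt·s = 331.
k = 331/117 = 2.82906.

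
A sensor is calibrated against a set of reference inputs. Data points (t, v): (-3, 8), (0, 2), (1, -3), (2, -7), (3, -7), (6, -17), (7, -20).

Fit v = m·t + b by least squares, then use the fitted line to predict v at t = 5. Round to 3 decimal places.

v̂ = -14.016

Forming XᵀX = [[108, 16]; [16, 7]] and Xᵀv = [-304, -44]ᵀ gives XᵀX·[m, b]ᵀ = Xᵀv.
Determinant 108·7 − 16² = 500.
m = ((-304)·7 − 16·(-44))/500 = -356/125; b = (108·(-44) − 16·(-304))/500 = 28/125.
At t = 5: v̂ = (-356/125)·(5) + (28/125)·(1) = -1752/125.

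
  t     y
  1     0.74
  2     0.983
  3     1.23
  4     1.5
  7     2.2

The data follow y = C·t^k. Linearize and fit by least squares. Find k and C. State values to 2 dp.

k = 0.56, C = 0.70

With ln yᵢ as the transformed response and ln tᵢ as the regressor:
XᵀX = [[7.3958, 5.1240]; [5.1240, 5]], rhs = [2.3119, 1.0827]ᵀ  (here Σln t = 5.1240, Σ(ln t)² = 7.3958, Σln y = 1.0827, Σln t·ln y = 2.3119).
Δ = 7.3958·5 − (5.1240)² = 10.7239; k = (2.3119·5 − 5.1240·1.0827)/10.7239 = 0.56061, ln C = (7.3958·1.0827 − 5.1240·2.3119)/10.7239 = -0.35797, so C = exp(-0.35797) = 0.69910.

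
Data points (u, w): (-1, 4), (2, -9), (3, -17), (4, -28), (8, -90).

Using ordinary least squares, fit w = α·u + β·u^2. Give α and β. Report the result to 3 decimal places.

Setting ∂/∂α … = 0 gives: 94·α + 610·β = -905;  610·α + 4450·β = -6393.
Δ = 94·4450 − 610² = 46200.
α = ((-905)·4450 − 610·(-6393))/46200 = -3188/1155; β = (94·(-6393) − 610·(-905))/46200 = -12223/11550.

α = -2.760, β = -1.058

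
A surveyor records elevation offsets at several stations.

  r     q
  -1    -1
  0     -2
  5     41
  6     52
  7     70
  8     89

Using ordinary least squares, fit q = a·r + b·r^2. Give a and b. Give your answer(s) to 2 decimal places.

a = 2.53, b = 1.07

From the data, Σr·r = 175, Σr·r^2 = 1195, Σr^2·r^2 = 8419.
Moment sums: Σr·q = 1720, Σr^2·q = 12022.
Normal equations: [[175, 1195]; [1195, 8419]]·[a, b]ᵀ = [1720, 12022]ᵀ.
det = 175·8419 − 1195² = 45300.
a = (1720·8419 − 1195·12022)/45300 = 3813/1510; b = (175·12022 − 1195·1720)/45300 = 323/302.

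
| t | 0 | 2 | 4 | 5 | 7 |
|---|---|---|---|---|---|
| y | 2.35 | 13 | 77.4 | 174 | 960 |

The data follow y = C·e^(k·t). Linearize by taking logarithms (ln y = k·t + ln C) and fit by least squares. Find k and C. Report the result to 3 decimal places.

k = 0.861, C = 2.365

Taking logs, ln y = k·t + ln C, so regress ln y on t.
AᵀA = [[94.0000, 18.0000]; [18.0000, 5]], rhs = [96.3897, 19.7943]ᵀ  (here Σt = 18.0000, Σ(t)² = 94.0000, Σln y = 19.7943, Σt·ln y = 96.3897).
Δ = 94.0000·5 − (18.0000)² = 146.0000; k = (96.3897·5 − 18.0000·19.7943)/146.0000 = 0.86062, ln C = (94.0000·19.7943 − 18.0000·96.3897)/146.0000 = 0.86064, so C = exp(0.86064) = 2.36469.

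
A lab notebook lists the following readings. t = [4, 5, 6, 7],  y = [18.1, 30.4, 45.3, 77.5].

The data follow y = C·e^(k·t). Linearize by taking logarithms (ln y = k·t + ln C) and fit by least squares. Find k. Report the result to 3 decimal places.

Taking logs, ln y = k·t + ln C, so regress ln y on t.
Σt = 22.0000, Σ(t)² = 126.0000, Σln y = 14.4739, Σt·ln y = 81.9876.
Equations: 126.0000·k + 22.0000·ln C = 81.9876;  22.0000·k + 4·ln C = 14.4739.
Slope k = (n·Σt·ln y − Σt·Σln y)/(n·Σ(t)² − (Σt)²) = (4·81.9876 − 22.0000·14.4739)/20.0000 = 0.47620; ln C = (Σln y − k·Σt)/n = 0.99941.

k = 0.476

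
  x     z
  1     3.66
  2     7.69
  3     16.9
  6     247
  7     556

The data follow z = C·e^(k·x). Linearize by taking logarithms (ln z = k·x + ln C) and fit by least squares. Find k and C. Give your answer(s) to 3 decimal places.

Taking logs, ln z = k·x + ln C, so regress ln z on x.
AᵀA = [[99.0000, 19.0000]; [19.0000, 5]], rhs = [91.1610, 17.9949]ᵀ  (here Σx = 19.0000, Σ(x)² = 99.0000, Σln z = 17.9949, Σx·ln z = 91.1610).
Δ = 99.0000·5 − (19.0000)² = 134.0000; k = (91.1610·5 − 19.0000·17.9949)/134.0000 = 0.85002, ln C = (99.0000·17.9949 − 19.0000·91.1610)/134.0000 = 0.36890, so C = exp(0.36890) = 1.44614.

k = 0.850, C = 1.446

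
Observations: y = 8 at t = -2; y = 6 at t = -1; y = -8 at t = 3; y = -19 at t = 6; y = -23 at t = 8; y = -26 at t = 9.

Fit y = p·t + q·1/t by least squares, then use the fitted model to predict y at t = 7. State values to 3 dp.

Forming MᵀM = [[195, 6]; [6, 7345/5184]] and Mᵀy = [-578, -1555/72]ᵀ gives MᵀM·[p, q]ᵀ = Mᵀy.
Eliminating q: (7345/5184)·(row 1) − 6·(row 2) gives (415217/1728)·p = (7345/5184)·(-578) − 6·(-1555/72) = -1786825/2592, so p = -3573650/1245651.
Then q = ((-1555/72) − 6·(-3573650/1245651))/(7345/5184) = -1284696/415217.
At t = 7: ŷ = (-3573650/1245651)·(7) + (-1284696/415217)·(1/7) = -2324194/113241.

ŷ = -20.524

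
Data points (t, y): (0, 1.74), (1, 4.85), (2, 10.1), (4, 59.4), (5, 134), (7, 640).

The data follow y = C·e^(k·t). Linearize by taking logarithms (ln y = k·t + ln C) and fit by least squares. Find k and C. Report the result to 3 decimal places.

k = 0.841, C = 1.922

Let Y = ln y. Fitting Y = k·t + ln C by least squares:
XᵀX = [[95.0000, 19.0000]; [19.0000, 6]], rhs = [92.2607, 19.8890]ᵀ  (here Σt = 19.0000, Σ(t)² = 95.0000, Σln y = 19.8890, Σt·ln y = 92.2607).
Δ = 95.0000·6 − (19.0000)² = 209.0000; k = (92.2607·6 − 19.0000·19.8890)/209.0000 = 0.84054, ln C = (95.0000·19.8890 − 19.0000·92.2607)/209.0000 = 0.65312, so C = exp(0.65312) = 1.92152.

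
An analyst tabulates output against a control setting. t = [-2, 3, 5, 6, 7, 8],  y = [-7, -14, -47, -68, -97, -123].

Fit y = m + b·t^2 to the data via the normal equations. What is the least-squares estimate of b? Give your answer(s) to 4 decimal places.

Entries of MᵀM: Σ1 = 6, Σt^2 = 187, Σt^2·t^2 = 8515.
For Mᵀy: Σy = -356, Σt^2·y = -16402.
So MᵀM·[m, b]ᵀ = Mᵀy: [[6, 187]; [187, 8515]]·[m, b]ᵀ = [-356, -16402]ᵀ.
Eliminating b: 8515·(row 1) − 187·(row 2) gives 16121·m = 8515·(-356) − 187·(-16402) = 35834, so m = 35834/16121.
Then b = ((-16402) − 187·(35834/16121))/8515 = -31840/16121.

b = -1.9751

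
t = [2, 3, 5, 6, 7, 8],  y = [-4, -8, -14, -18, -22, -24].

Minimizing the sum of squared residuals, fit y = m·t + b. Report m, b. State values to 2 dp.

m = -3.39, b = 2.52

Forming XᵀX = [[187, 31]; [31, 6]] and Xᵀy = [-556, -90]ᵀ gives XᵀX·[m, b]ᵀ = Xᵀy.
det = 187·6 − 31² = 161.
m = ((-556)·6 − 31·(-90))/161 = -78/23; b = (187·(-90) − 31·(-556))/161 = 58/23.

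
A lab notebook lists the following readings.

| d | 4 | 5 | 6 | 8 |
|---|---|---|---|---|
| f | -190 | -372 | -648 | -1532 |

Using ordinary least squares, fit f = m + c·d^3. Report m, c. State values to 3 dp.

m = 1.305, c = -2.996

Setting ∂/∂m … = 0 gives: 4·m + 917·c = -2742;  917·m + 328521·c = -983012.
Eliminating c: 328521·(row 1) − 917·(row 2) gives 473195·m = 328521·(-2742) − 917·(-983012) = 617422, so m = 617422/473195.
Then c = ((-983012) − 917·(617422/473195))/328521 = -1417634/473195.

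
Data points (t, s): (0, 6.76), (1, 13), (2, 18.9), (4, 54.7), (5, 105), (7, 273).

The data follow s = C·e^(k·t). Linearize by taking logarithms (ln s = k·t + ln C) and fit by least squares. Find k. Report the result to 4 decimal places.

Taking logs, ln s = k·t + ln C, so regress ln s on t.
XᵀX = [[95.0000, 19.0000]; [19.0000, 6]], rhs = [86.9868, 21.6804]ᵀ  (here Σt = 19.0000, Σ(t)² = 95.0000, Σln s = 21.6804, Σt·ln s = 86.9868).
Slope k = (n·Σt·ln s − Σt·Σln s)/(n·Σ(t)² − (Σt)²) = (6·86.9868 − 19.0000·21.6804)/209.0000 = 0.52628; ln C = (Σln s − k·Σt)/n = 1.94685.

k = 0.5263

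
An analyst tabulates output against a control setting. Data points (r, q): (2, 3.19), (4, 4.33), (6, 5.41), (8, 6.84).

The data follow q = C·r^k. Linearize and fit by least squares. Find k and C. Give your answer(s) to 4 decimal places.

Taking logs, ln q = k·ln r + ln C, so regress ln q on ln r.
AᵀA = [[9.9367, 5.9506]; [5.9506, 4]], rhs = [9.8590, 6.2366]ᵀ  (here Σln r = 5.9506, Σ(ln r)² = 9.9367, Σln q = 6.2366, Σln r·ln q = 9.8590).
Slope k = (n·Σln r·ln q − Σln r·Σln q)/(n·Σ(ln r)² − (Σln r)²) = (4·9.8590 − 5.9506·6.2366)/4.3368 = 0.53592; ln C = (Σln q − k·Σln r)/n = 0.76188, so C = exp(0.76188) = 2.14231.

k = 0.5359, C = 2.1423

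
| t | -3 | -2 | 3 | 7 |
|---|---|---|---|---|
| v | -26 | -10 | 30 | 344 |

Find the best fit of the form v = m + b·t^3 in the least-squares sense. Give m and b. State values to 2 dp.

XᵀX·[m, b]ᵀ = Xᵀv reads: 4·m + 335·b = 338;  335·m + 119171·b = 119584.
(Σ1 = 4, Σt^3 = 335, Σt^3·t^3 = 119171, Σv = 338, Σt^3·v = 119584.)
Determinant 4·119171 − 335² = 364459.
m = (338·119171 − 335·119584)/364459 = 219158/364459; b = (4·119584 − 335·338)/364459 = 365106/364459.

m = 0.60, b = 1.00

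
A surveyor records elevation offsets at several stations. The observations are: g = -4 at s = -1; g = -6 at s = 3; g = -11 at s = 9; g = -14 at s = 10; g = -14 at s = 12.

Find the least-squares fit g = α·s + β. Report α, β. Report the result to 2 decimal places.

Normal-equation sums: Σs·s = 335, Σs = 33, Σ1 = 5.
Right-hand side: Σs·g = -421, Σg = -49.
Normal equations: [[335, 33]; [33, 5]]·[α, β]ᵀ = [-421, -49]ᵀ.
Eliminating β: 5·(row 1) − 33·(row 2) gives 586·α = 5·(-421) − 33·(-49) = -488, so α = -244/293.
Then β = ((-49) − 33·(-244/293))/5 = -1261/293.

α = -0.83, β = -4.30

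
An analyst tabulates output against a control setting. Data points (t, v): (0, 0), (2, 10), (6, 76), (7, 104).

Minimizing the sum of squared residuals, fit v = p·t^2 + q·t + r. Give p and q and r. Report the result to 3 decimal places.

Entries of AᵀA: Σt^2·t^2 = 3713, Σt^2·t = 567, Σt^2 = 89, Σt·t = 89, Σt = 15, Σ1 = 4.
Moment sums: Σt^2·v = 7872, Σt·v = 1204, Σv = 190.
So AᵀA·[p, q, r]ᵀ = Aᵀv: [[3713, 567, 89]; [567, 89, 15]; [89, 15, 4]]·[p, q, r]ᵀ = [7872, 1204, 190]ᵀ.
Inverting the 3×3 Gram matrix, [p, q, r]ᵀ = [4715/2342, 1567/2342, 230/1171]ᵀ.

p = 2.013, q = 0.669, r = 0.196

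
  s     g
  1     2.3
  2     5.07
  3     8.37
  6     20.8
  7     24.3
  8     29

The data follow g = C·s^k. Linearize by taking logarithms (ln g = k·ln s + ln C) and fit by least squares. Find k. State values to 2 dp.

k = 1.23

With ln gᵢ as the transformed response and ln sᵢ as the regressor:
Σln s = 7.6089, Σ(ln s)² = 13.0084, Σln g = 14.1736, Σln s·ln g = 22.1078.
Equations: 13.0084·k + 7.6089·ln C = 22.1078;  7.6089·k + 6·ln C = 14.1736.
Solving (det = 20.1558): k = 1.23048, ln C = 0.80184.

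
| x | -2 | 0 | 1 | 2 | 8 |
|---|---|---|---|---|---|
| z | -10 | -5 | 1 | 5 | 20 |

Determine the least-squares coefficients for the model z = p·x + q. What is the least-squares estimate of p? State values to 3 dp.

p = 3.014

The normal equations are: 73·p + 9·q = 191;  9·p + 5·q = 11.
(Σx·x = 73, Σx = 9, Σ1 = 5, Σx·z = 191, Σz = 11.)
Eliminating q: 5·(row 1) − 9·(row 2) gives 284·p = 5·191 − 9·11 = 856, so p = 214/71.
Then q = (11 − 9·(214/71))/5 = -229/71.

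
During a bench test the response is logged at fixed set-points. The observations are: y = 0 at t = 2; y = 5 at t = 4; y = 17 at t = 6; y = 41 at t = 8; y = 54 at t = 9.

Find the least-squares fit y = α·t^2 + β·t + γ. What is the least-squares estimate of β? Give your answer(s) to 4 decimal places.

β = -4.4264

The normal system MᵀM·[α, β, γ]ᵀ = Mᵀy is [[12225, 1529, 201]; [1529, 201, 29]; [201, 29, 5]]·[α, β, γ]ᵀ = [7690, 936, 117]ᵀ.
Inverting the 3×3 Gram matrix, [α, β, γ]ᵀ = [5591/5044, -22327/5044, 5692/1261]ᵀ.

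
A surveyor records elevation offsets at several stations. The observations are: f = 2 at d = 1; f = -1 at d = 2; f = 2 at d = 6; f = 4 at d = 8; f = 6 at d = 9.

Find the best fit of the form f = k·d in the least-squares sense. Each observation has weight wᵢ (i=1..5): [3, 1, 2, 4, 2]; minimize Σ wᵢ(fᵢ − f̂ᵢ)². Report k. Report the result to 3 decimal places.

k = 0.531

Entries of XᵀWX: Σwᵢ·d·d = 497.
For XᵀWf: Σwᵢ·d·f = 264.
XᵀWX·[k]ᵀ = XᵀWf becomes [[497]]·[k]ᵀ = [264]ᵀ.
k = 264/497 = 0.531187.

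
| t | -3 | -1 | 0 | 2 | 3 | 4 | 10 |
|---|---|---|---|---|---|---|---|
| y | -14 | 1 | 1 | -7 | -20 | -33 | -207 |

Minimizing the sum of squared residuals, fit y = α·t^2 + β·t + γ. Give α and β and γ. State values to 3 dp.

From the data, Σt^2·t^2 = 10435, Σt^2·t = 1071, Σt^2 = 139, Σt·t = 139, Σt = 15, Σ1 = 7.
And Σt^2·y = -21561, Σt·y = -2235, Σy = -279.
Normal equations: [[10435, 1071, 139]; [1071, 139, 15]; [139, 15, 7]]·[α, β, γ]ᵀ = [-21561, -2235, -279]ᵀ.
Solving the 3×3 system (Gaussian elimination) gives α = -11831/5896, β = -4731/5896, γ = 5035/2948.

α = -2.007, β = -0.802, γ = 1.708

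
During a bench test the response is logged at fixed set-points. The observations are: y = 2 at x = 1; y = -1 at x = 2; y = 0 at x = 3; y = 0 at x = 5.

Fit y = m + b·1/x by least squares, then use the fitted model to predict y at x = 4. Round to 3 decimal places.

The normal system MᵀM·[m, b]ᵀ = Mᵀy is [[4, 61/30]; [61/30, 1261/900]]·[m, b]ᵀ = [1, 3/2]ᵀ.
Δ = 4·(1261/900) − (61/30)² = 147/100.
m = (1·(1261/900) − (61/30)·(3/2))/(147/100) = -212/189; b = (4·(3/2) − (61/30)·1)/(147/100) = 170/63.
At x = 4: ŷ = (-212/189)·(1) + (170/63)·(1/4) = -169/378.

ŷ = -0.447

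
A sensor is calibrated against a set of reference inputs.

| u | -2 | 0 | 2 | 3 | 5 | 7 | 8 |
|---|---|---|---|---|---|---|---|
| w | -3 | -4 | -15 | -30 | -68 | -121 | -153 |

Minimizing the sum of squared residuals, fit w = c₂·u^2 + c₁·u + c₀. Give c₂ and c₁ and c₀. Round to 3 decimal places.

c₂ = -1.942, c₁ = -3.321, c₀ = -2.369

With design matrix M, MᵀM = [[7235, 1007, 155]; [1007, 155, 23]; [155, 23, 7]] and Mᵀw = [-17763, -2525, -394]ᵀ.
Inverting the 3×3 Gram matrix, [c₂, c₁, c₀]ᵀ = [-92339/47544, -157891/47544, -18769/7924]ᵀ.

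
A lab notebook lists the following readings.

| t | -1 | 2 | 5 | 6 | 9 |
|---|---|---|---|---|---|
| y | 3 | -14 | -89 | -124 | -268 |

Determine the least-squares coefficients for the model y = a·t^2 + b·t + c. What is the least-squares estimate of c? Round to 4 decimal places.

c = 3.1809

Entries of XᵀX: Σt^2·t^2 = 8499, Σt^2·t = 1077, Σt^2 = 147, Σt·t = 147, Σt = 21, Σ1 = 5.
Right-hand side: Σt^2·y = -28450, Σt·y = -3632, Σy = -492.
Inverting the 3×3 Gram matrix, [a, b, c]ᵀ = [-14275/4776, -15587/4776, 633/199]ᵀ.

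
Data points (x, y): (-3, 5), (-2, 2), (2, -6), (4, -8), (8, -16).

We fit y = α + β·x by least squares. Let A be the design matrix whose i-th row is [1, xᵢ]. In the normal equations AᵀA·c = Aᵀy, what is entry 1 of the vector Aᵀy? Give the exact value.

Entry 1 ↔ basis 1, so (Aᵀy)_{1} = Σᵢ yᵢ = (1)·(5) + (1)·(2) + (1)·(-6) + (1)·(-8) + (1)·(-16) = -23.

-23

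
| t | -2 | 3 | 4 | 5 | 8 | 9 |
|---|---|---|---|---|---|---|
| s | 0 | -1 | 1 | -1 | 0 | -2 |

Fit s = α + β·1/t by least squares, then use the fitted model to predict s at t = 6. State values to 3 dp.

ŝ = -0.544

Compute the Gram sums: Σ1 = 6, Σ1/t = 187/360, Σ1/t·1/t = 63709/129600.
And Σs = -3, Σ1/t·s = -91/180.
XᵀX·[α, β]ᵀ = Xᵀs becomes [[6, 187/360]; [187/360, 63709/129600]]·[α, β]ᵀ = [-3, -91/180]ᵀ.
Eliminating β: (63709/129600)·(row 1) − (187/360)·(row 2) gives (69457/25920)·α = (63709/129600)·(-3) − (187/360)·(-91/180) = -157093/129600, so α = -157093/347285.
Then β = ((-91/180) − (187/360)·(-157093/347285))/(63709/129600) = -38232/69457.
At t = 6: ŝ = (-157093/347285)·(1) + (-38232/69457)·(1/6) = -188953/347285.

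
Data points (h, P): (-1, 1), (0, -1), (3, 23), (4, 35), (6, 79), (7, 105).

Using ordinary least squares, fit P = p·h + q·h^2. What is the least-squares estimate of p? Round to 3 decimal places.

p = 1.285

Forming XᵀX = [[111, 649]; [649, 4035]] and XᵀP = [1417, 8757]ᵀ gives XᵀX·[p, q]ᵀ = XᵀP.
det = 111·4035 − 649² = 26684.
p = (1417·4035 − 649·8757)/26684 = 17151/13342; q = (111·8757 − 649·1417)/26684 = 26197/13342.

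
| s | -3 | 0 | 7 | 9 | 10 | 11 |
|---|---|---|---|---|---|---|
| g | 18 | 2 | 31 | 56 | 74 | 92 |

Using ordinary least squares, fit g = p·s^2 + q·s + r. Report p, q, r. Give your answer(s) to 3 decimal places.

p = 0.993, q = -2.714, r = 1.321

AᵀA·[p, q, r]ᵀ = Aᵀg reads: 33684·p + 3376·q + 360·r = 24749;  3376·p + 360·q + 34·r = 2419;  360·p + 34·q + 6·r = 273.
(Σs^2·s^2 = 33684, Σs^2·s = 3376, Σs^2 = 360, Σs·s = 360, Σs = 34, Σ1 = 6, Σs^2·g = 24749, Σs·g = 2419, Σg = 273.)
Inverting the 3×3 Gram matrix, [p, q, r]ᵀ = [353131/355740, -80467/29645, 235033/177870]ᵀ.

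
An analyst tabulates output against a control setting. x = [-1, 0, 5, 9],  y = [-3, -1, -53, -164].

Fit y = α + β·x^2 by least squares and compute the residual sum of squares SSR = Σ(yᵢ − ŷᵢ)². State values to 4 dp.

SSR = 2.1545

With design matrix M, MᵀM = [[4, 107]; [107, 7187]] and Mᵀy = [-221, -14612]ᵀ.
Δ = 4·7187 − 107² = 17299.
α = ((-221)·7187 − 107·(-14612))/17299 = -24843/17299; β = (4·(-14612) − 107·(-221))/17299 = -34801/17299.
Residuals: 7747/17299, 7544/17299, -21979/17299, 6688/17299; SSR = 37270/17299.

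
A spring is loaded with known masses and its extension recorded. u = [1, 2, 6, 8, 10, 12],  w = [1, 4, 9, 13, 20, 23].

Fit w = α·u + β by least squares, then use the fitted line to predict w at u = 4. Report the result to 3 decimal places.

ŵ = 6.745

MᵀM·[α, β]ᵀ = Mᵀw reads: 349·α + 39·β = 643;  39·α + 6·β = 70.
(Σu·u = 349, Σu = 39, Σ1 = 6, Σu·w = 643, Σw = 70.)
det = 349·6 − 39² = 573.
α = (643·6 − 39·70)/573 = 376/191; β = (349·70 − 39·643)/573 = -647/573.
At u = 4: ŵ = (376/191)·(4) + (-647/573)·(1) = 3865/573.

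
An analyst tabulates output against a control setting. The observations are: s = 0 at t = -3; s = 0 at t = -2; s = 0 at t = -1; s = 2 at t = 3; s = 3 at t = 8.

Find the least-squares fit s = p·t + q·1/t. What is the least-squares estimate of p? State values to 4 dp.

Sums needed: Σt·t = 87, Σt·1/t = 5, Σ1/t·1/t = 857/576.
Moment sums: Σt·s = 30, Σ1/t·s = 25/24.
Eliminating q: (857/576)·(row 1) − 5·(row 2) gives (20053/192)·p = (857/576)·30 − 5·(25/24) = 3785/96, so p = 7570/20053.
Then q = ((25/24) − 5·(7570/20053))/(857/576) = -11400/20053.

p = 0.3775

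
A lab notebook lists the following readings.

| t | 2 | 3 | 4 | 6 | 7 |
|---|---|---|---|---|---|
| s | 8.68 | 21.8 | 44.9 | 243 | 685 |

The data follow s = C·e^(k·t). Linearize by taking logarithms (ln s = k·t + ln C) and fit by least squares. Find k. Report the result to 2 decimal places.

k = 0.86

Taking logs, ln s = k·t + ln C, so regress ln s on t.
Sums: Σt = 22.0000, Σ(t)² = 114.0000, Σln s = 21.0698, Σt·ln s = 107.4498.
Normal system: [[114.0000, 22.0000]; [22.0000, 5]]·[k, ln C]ᵀ = [107.4498, 21.0698]ᵀ.
Slope k = (n·Σt·ln s − Σt·Σln s)/(n·Σ(t)² − (Σt)²) = (5·107.4498 − 22.0000·21.0698)/86.0000 = 0.85712; ln C = (Σln s − k·Σt)/n = 0.44264.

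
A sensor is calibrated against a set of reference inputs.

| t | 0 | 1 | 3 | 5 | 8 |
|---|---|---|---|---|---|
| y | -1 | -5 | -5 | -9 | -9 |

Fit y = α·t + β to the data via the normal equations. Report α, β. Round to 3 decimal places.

The normal system XᵀX·[α, β]ᵀ = Xᵀy is [[99, 17]; [17, 5]]·[α, β]ᵀ = [-137, -29]ᵀ.
Eliminating β: 5·(row 1) − 17·(row 2) gives 206·α = 5·(-137) − 17·(-29) = -192, so α = -96/103.
Then β = ((-29) − 17·(-96/103))/5 = -271/103.

α = -0.932, β = -2.631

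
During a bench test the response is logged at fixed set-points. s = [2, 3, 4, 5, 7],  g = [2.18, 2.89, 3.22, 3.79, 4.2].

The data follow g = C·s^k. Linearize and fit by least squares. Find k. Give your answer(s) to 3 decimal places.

With ln gᵢ as the transformed response and ln sᵢ as the regressor:
Σln s = 6.7334, Σ(ln s)² = 9.9861, Σln g = 5.7774, Σln s·ln g = 8.2641.
Equations: 9.9861·k + 6.7334·ln C = 8.2641;  6.7334·k + 5·ln C = 5.7774.
Solving (det = 4.5917): k = 0.52680, ln C = 0.44605.

k = 0.527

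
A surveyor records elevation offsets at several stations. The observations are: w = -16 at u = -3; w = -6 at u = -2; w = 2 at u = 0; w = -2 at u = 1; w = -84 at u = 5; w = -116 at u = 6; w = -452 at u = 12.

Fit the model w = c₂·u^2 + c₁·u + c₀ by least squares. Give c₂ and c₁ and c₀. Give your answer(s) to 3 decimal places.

Entries of MᵀM: Σu^2·u^2 = 22755, Σu^2·u = 2035, Σu^2 = 219, Σu·u = 219, Σu = 19, Σ1 = 7.
For Mᵀw: Σu^2·w = -71534, Σu·w = -6482, Σw = -674.
Normal equations: [[22755, 2035, 219]; [2035, 219, 19]; [219, 19, 7]]·[c₂, c₁, c₀]ᵀ = [-71534, -6482, -674]ᵀ.
Inverting the 3×3 Gram matrix, [c₂, c₁, c₀]ᵀ = [-762991/257006, -576937/257006, 345342/128503]ᵀ.

c₂ = -2.969, c₁ = -2.245, c₀ = 2.687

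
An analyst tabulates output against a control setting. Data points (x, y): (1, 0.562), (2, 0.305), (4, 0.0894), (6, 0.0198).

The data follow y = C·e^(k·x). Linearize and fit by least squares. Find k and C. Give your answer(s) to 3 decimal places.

Let Y = ln y. Fitting Y = k·x + ln C by least squares:
Σx = 13.0000, Σ(x)² = 57.0000, Σln y = -8.1004, Σx·ln y = -36.1421.
Equations: 57.0000·k + 13.0000·ln C = -36.1421;  13.0000·k + 4·ln C = -8.1004.
Δ = 57.0000·4 − (13.0000)² = 59.0000; k = (-36.1421·4 − 13.0000·-8.1004)/59.0000 = -0.66548, ln C = (57.0000·-8.1004 − 13.0000·-36.1421)/59.0000 = 0.13770, so C = exp(0.13770) = 1.14763.

k = -0.665, C = 1.148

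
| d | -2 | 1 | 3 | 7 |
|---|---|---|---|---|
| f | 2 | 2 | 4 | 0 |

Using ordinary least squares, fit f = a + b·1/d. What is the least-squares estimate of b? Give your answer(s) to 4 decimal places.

b = 0.3332

Entries of XᵀX: Σ1 = 4, Σ1/d = 41/42, Σ1/d·1/d = 2437/1764.
For Xᵀf: Σf = 8, Σ1/d·f = 7/3.
So XᵀX·[a, b]ᵀ = Xᵀf: [[4, 41/42]; [41/42, 2437/1764]]·[a, b]ᵀ = [8, 7/3]ᵀ.
det = 4·(2437/1764) − (41/42)² = 2689/588.
a = (8·(2437/1764) − (41/42)·(7/3))/(2689/588) = 15478/8067; b = (4·(7/3) − (41/42)·8)/(2689/588) = 896/2689.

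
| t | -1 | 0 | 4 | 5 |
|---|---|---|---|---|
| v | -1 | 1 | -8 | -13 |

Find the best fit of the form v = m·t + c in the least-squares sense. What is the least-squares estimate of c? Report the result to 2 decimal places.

Sums needed: Σt·t = 42, Σt = 8, Σ1 = 4.
Right-hand side: Σt·v = -96, Σv = -21.
Δ = 42·4 − 8² = 104.
m = ((-96)·4 − 8·(-21))/104 = -27/13; c = (42·(-21) − 8·(-96))/104 = -57/52.

c = -1.10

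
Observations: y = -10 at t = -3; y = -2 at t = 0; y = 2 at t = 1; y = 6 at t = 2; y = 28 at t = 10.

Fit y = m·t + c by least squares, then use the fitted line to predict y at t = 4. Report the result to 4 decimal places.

With design matrix X, XᵀX = [[114, 10]; [10, 5]] and Xᵀy = [324, 24]ᵀ.
Determinant 114·5 − 10² = 470.
m = (324·5 − 10·24)/470 = 138/47; c = (114·24 − 10·324)/470 = -252/235.
At t = 4: ŷ = (138/47)·(4) + (-252/235)·(1) = 2508/235.

ŷ = 10.6723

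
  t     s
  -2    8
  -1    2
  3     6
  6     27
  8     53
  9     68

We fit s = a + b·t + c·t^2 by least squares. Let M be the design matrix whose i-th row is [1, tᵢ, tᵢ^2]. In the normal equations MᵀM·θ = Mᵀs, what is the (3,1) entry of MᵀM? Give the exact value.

195

Row 3 ↔ basis t^2, column 1 ↔ basis 1, so (MᵀM)_{3,1} = Σᵢ t^2 = (4)·(1) + (1)·(1) + (9)·(1) + (36)·(1) + (64)·(1) + (81)·(1) = 195.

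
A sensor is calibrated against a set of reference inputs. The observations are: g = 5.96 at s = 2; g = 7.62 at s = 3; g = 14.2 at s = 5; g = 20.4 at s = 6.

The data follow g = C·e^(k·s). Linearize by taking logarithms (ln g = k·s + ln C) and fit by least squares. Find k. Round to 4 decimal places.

Let Y = ln g. Fitting Y = k·s + ln C by least squares:
AᵀA = [[74.0000, 16.0000]; [16.0000, 4]], rhs = [41.0219, 9.4846]ᵀ  (here Σs = 16.0000, Σ(s)² = 74.0000, Σln g = 9.4846, Σs·ln g = 41.0219).
Solving (det = 40.0000): k = 0.30834, ln C = 1.13780.

k = 0.3083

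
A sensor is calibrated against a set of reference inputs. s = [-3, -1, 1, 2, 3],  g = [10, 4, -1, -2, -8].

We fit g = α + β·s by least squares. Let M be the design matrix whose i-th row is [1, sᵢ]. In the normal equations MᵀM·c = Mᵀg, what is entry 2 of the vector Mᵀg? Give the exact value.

Entry 2 ↔ basis s, so (Mᵀg)_{2} = Σᵢ (s)·gᵢ = (-3)·(10) + (-1)·(4) + (1)·(-1) + (2)·(-2) + (3)·(-8) = -63.

-63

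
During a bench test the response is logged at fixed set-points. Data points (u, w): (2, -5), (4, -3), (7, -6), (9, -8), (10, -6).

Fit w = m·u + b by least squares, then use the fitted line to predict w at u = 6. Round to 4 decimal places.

ŵ = -5.4513

Entries of AᵀA: Σu·u = 250, Σu = 32, Σ1 = 5.
And Σu·w = -196, Σw = -28.
Normal equations: [[250, 32]; [32, 5]]·[m, b]ᵀ = [-196, -28]ᵀ.
det = 250·5 − 32² = 226.
m = ((-196)·5 − 32·(-28))/226 = -42/113; b = (250·(-28) − 32·(-196))/226 = -364/113.
At u = 6: ŵ = (-42/113)·(6) + (-364/113)·(1) = -616/113.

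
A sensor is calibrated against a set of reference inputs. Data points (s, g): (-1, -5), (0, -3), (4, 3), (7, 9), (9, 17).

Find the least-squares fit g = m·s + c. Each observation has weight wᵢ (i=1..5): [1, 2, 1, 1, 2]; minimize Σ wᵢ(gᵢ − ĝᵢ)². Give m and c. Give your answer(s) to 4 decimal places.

Forming MᵀWM = [[228, 28]; [28, 7]] and MᵀWg = [386, 35]ᵀ gives MᵀWM·[m, c]ᵀ = MᵀWg.
Δ = 228·7 − 28² = 812.
m = (386·7 − 28·35)/812 = 123/58; c = (228·35 − 28·386)/812 = -101/29.

m = 2.1207, c = -3.4828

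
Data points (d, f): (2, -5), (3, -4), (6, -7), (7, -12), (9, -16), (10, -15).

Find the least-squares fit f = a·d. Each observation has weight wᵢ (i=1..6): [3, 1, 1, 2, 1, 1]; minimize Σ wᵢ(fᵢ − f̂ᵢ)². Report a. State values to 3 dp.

a = -1.625

Entries of XᵀWX: Σwᵢ·d·d = 336.
Right-hand side: Σwᵢ·d·f = -546.
a = (-546)/336 = -1.625.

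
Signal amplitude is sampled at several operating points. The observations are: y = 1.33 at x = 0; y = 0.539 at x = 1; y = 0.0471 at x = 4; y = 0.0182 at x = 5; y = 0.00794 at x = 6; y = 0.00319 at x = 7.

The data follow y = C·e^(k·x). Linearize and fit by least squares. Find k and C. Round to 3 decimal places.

k = -0.855, C = 1.325

Taking logs, ln y = k·x + ln C, so regress ln y on x.
Σx = 23.0000, Σ(x)² = 127.0000, Σln y = -17.9783, Σx·ln y = -102.1208.
Equations: 127.0000·k + 23.0000·ln C = -102.1208;  23.0000·k + 6·ln C = -17.9783.
Δ = 127.0000·6 − (23.0000)² = 233.0000; k = (-102.1208·6 − 23.0000·-17.9783)/233.0000 = -0.85504, ln C = (127.0000·-17.9783 − 23.0000·-102.1208)/233.0000 = 0.28129, so C = exp(0.28129) = 1.32484.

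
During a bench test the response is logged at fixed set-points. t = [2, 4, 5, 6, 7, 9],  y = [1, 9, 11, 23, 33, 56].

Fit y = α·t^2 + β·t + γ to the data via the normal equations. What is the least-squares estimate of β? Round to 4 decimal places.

Setting ∂/∂α … = 0 gives: 11155·α + 1485·β + 211·γ = 7404;  1485·α + 211·β + 33·γ = 966;  211·α + 33·β + 6·γ = 133.
(Σt^2·t^2 = 11155, Σt^2·t = 1485, Σt^2 = 211, Σt·t = 211, Σt = 33, Σ1 = 6, Σt^2·y = 7404, Σt·y = 966, Σy = 133.)
Inverting the 3×3 Gram matrix, [α, β, γ]ᵀ = [221/248, -27117/14632, 3737/3658]ᵀ.

β = -1.8533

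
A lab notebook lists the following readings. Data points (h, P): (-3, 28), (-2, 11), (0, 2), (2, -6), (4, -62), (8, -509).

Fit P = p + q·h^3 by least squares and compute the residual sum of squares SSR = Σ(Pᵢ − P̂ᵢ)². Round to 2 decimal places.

SSR = 1.94

Setting ∂/∂p … = 0 gives: 6·p + 549·q = -536;  549·p + 267097·q = -265468.
(Σ1 = 6, Σh^3 = 549, Σh^3·h^3 = 267097, ΣP = -536, Σh^3·P = -265468.)
Determinant 6·267097 − 549² = 1301181.
p = ((-536)·267097 − 549·(-265468))/1301181 = 2577940/1301181; q = (6·(-265468) − 549·(-536))/1301181 = -432848/433727.
Residuals: -1205560/1301181, 1346699/1301181, 24422/1301181, 3326/1301181, -144346/1301181, -24541/1301181; SSR = 2527718/1301181.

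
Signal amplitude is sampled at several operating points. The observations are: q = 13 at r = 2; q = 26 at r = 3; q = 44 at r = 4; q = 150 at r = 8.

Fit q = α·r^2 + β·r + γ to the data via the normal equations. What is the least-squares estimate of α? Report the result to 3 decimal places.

α = 1.853

Sums needed: Σr^2·r^2 = 4449, Σr^2·r = 611, Σr^2 = 93, Σr·r = 93, Σr = 17, Σ1 = 4.
Moment sums: Σr^2·q = 10590, Σr·q = 1480, Σq = 233.
MᵀM·[α, β, γ]ᵀ = Mᵀq becomes [[4449, 611, 93]; [611, 93, 17]; [93, 17, 4]]·[α, β, γ]ᵀ = [10590, 1480, 233]ᵀ.
Row-reducing yields α = 1671/902, β = 3915/902, γ = -134/41.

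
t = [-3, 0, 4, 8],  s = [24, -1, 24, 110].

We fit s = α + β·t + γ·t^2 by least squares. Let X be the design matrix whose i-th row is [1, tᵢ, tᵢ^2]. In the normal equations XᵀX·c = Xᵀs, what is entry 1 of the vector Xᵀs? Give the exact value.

157

Entry 1 ↔ basis 1, so (Xᵀs)_{1} = Σᵢ sᵢ = (1)·(24) + (1)·(-1) + (1)·(24) + (1)·(110) = 157.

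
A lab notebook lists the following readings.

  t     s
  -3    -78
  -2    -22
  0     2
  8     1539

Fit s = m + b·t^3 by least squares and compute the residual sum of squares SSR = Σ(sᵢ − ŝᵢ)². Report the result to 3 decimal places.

The normal equations are: 4·m + 477·b = 1441;  477·m + 262937·b = 790250.
(Σ1 = 4, Σt^3 = 477, Σt^3·t^3 = 262937, Σs = 1441, Σt^3·s = 790250.)
Eliminating b: 262937·(row 1) − 477·(row 2) gives 824219·m = 262937·1441 − 477·790250 = 1942967, so m = 1942967/824219.
Then b = (790250 − 477·(1942967/824219))/262937 = 2473643/824219.
Residuals: 556312/824219, -286641/824219, -294529/824219, 24858/824219; SSR = 581170/824219.

SSR = 0.705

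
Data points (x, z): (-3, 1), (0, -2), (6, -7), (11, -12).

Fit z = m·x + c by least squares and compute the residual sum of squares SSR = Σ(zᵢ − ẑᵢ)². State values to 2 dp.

SSR = 0.15

With design matrix M, MᵀM = [[166, 14]; [14, 4]] and Mᵀz = [-177, -20]ᵀ.
Δ = 166·4 − 14² = 468.
m = ((-177)·4 − 14·(-20))/468 = -107/117; c = (166·(-20) − 14·(-177))/468 = -421/234.
Residuals: 1/18, -47/234, 67/234, -11/78; SSR = 17/117.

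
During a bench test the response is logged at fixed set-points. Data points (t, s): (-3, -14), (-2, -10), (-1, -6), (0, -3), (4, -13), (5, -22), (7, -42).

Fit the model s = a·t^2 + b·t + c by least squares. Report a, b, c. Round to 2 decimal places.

a = -0.94, b = 1.06, c = -3.28

Compute the Gram sums: Σt^2·t^2 = 3380, Σt^2·t = 496, Σt^2 = 104, Σt·t = 104, Σt = 10, Σ1 = 7.
And Σt^2·s = -2988, Σt·s = -388, Σs = -110.
So MᵀM·[a, b, c]ᵀ = Mᵀs: [[3380, 496, 104]; [496, 104, 10]; [104, 10, 7]]·[a, b, c]ᵀ = [-2988, -388, -110]ᵀ.
Inverting the 3×3 Gram matrix, [a, b, c]ᵀ = [-18043/19209, 1076/1011, -20998/6403]ᵀ.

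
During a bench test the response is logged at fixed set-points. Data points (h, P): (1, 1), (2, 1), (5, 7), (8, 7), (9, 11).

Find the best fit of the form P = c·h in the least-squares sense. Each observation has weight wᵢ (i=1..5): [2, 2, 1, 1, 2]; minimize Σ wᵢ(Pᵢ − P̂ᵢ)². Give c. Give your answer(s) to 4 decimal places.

c = 1.1303

Compute the Gram sums: Σwᵢ·h·h = 261.
Moment sums: Σwᵢ·h·P = 295.
XᵀWX·[c]ᵀ = XᵀWP becomes [[261]]·[c]ᵀ = [295]ᵀ.
Hence c = 295 / 261 ≈ 1.13027.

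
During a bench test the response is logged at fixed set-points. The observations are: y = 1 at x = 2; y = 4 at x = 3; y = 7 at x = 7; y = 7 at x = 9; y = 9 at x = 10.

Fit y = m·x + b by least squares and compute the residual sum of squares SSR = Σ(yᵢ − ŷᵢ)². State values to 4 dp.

SSR = 3.8110

The normal system AᵀA·[m, b]ᵀ = Aᵀy is [[243, 31]; [31, 5]]·[m, b]ᵀ = [216, 28]ᵀ.
Determinant 243·5 − 31² = 254.
m = (216·5 − 31·28)/254 = 106/127; b = (243·28 − 31·216)/254 = 54/127.
Residuals: -139/127, 136/127, 93/127, -119/127, 29/127; SSR = 484/127.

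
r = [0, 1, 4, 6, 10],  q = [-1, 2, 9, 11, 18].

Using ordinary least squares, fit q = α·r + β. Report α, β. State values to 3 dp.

XᵀX·[α, β]ᵀ = Xᵀq reads: 153·α + 21·β = 284;  21·α + 5·β = 39.
(Σr·r = 153, Σr = 21, Σ1 = 5, Σr·q = 284, Σq = 39.)
Eliminating β: 5·(row 1) − 21·(row 2) gives 324·α = 5·284 − 21·39 = 601, so α = 601/324.
Then β = (39 − 21·(601/324))/5 = 1/108.

α = 1.855, β = 0.009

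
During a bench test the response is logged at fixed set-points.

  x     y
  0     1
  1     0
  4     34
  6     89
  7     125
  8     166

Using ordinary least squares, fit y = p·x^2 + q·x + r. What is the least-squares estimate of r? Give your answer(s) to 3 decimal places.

r = 0.814

With design matrix A, AᵀA = [[8050, 1136, 166]; [1136, 166, 26]; [166, 26, 6]] and Aᵀy = [20497, 2873, 415]ᵀ.
Solving the 3×3 system (Gaussian elimination) gives p = 236/77, q = -1461/385, r = 57/70.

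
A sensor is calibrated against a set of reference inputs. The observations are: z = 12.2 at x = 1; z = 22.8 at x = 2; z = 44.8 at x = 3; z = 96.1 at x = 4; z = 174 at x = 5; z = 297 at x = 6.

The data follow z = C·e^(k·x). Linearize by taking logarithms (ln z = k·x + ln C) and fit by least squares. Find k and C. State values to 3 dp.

k = 0.652, C = 6.419

Taking logs, ln z = k·x + ln C, so regress ln z on x.
XᵀX = [[91.0000, 21.0000]; [21.0000, 6]], rhs = [98.3808, 24.8486]ᵀ  (here Σx = 21.0000, Σ(x)² = 91.0000, Σln z = 24.8486, Σx·ln z = 98.3808).
Solving (det = 105.0000): k = 0.65204, ln C = 1.85928, so C = exp(1.85928) = 6.41909.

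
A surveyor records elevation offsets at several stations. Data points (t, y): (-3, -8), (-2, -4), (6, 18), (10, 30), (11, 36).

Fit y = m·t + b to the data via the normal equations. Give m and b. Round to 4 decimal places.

Normal-equation sums: Σt·t = 270, Σt = 22, Σ1 = 5.
For Aᵀy: Σt·y = 836, Σy = 72.
Normal equations: [[270, 22]; [22, 5]]·[m, b]ᵀ = [836, 72]ᵀ.
Determinant 270·5 − 22² = 866.
m = (836·5 − 22·72)/866 = 1298/433; b = (270·72 − 22·836)/866 = 524/433.

m = 2.9977, b = 1.2102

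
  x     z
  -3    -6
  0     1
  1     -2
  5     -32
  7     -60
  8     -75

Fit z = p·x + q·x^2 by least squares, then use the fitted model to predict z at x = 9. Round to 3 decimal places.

ẑ = -94.606

The normal system AᵀA·[p, q]ᵀ = Aᵀz is [[148, 954]; [954, 7204]]·[p, q]ᵀ = [-1164, -8596]ᵀ.
Determinant 148·7204 − 954² = 156076.
p = ((-1164)·7204 − 954·(-8596))/156076 = -46218/39019; q = (148·(-8596) − 954·(-1164))/156076 = -40438/39019.
At x = 9: ẑ = (-46218/39019)·(9) + (-40438/39019)·(81) = -3691440/39019.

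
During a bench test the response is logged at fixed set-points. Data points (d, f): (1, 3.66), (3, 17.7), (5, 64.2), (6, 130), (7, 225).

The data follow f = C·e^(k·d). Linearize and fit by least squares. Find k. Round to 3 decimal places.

With ln fᵢ as the transformed response and dᵢ as the regressor:
Σd = 22.0000, Σ(d)² = 120.0000, Σln f = 18.6167, Σd·ln f = 97.8461.
Equations: 120.0000·k + 22.0000·ln C = 97.8461;  22.0000·k + 5·ln C = 18.6167.
Solving (det = 116.0000): k = 0.68676, ln C = 0.70160.

k = 0.687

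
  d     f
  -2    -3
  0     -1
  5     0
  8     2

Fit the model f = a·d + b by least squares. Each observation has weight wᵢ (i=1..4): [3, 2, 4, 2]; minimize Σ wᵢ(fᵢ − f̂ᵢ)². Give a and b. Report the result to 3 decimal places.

XᵀWX·[a, b]ᵀ = XᵀWf reads: 240·a + 30·b = 50;  30·a + 11·b = -7.
Δ = 240·11 − 30² = 1740.
a = (50·11 − 30·(-7))/1740 = 38/87; b = (240·(-7) − 30·50)/1740 = -53/29.

a = 0.437, b = -1.828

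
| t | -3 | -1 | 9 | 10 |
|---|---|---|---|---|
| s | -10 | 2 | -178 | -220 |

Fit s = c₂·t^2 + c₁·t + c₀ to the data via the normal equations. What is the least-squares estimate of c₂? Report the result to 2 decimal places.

c₂ = -2.04

Setting ∂/∂c₂ … = 0 gives: 16643·c₂ + 1701·c₁ + 191·c₀ = -36506;  1701·c₂ + 191·c₁ + 15·c₀ = -3774;  191·c₂ + 15·c₁ + 4·c₀ = -406.
(Σt^2·t^2 = 16643, Σt^2·t = 1701, Σt^2 = 191, Σt·t = 191, Σt = 15, Σ1 = 4, Σt^2·s = -36506, Σt·s = -3774, Σs = -406.)
Row-reducing yields c₂ = -44844/21979, c₁ = -39522/21979, c₀ = 58640/21979.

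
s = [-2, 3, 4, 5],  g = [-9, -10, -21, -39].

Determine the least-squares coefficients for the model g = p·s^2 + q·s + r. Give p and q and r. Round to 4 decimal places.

p = -2.0714, q = 1.9900, r = 3.2384

The normal equations are: 978·p + 208·q + 54·r = -1437;  208·p + 54·q + 10·r = -291;  54·p + 10·q + 4·r = -79.
(Σs^2·s^2 = 978, Σs^2·s = 208, Σs^2 = 54, Σs·s = 54, Σs = 10, Σ1 = 4, Σs^2·g = -1437, Σs·g = -291, Σg = -79.)
Solving the 3×3 system (Gaussian elimination) gives p = -3919/1892, q = 3765/1892, r = 557/172.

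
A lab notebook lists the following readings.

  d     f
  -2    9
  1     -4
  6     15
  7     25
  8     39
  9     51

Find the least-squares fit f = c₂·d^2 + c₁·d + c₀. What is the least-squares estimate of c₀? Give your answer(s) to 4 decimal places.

Normal-equation sums: Σd^2·d^2 = 14371, Σd^2·d = 1793, Σd^2 = 235, Σd·d = 235, Σd = 29, Σ1 = 6.
And Σd^2·f = 8424, Σd·f = 1014, Σf = 135.
MᵀM·[c₂, c₁, c₀]ᵀ = Mᵀf becomes [[14371, 1793, 235]; [1793, 235, 29]; [235, 29, 6]]·[c₂, c₁, c₀]ᵀ = [8424, 1014, 135]ᵀ.
Row-reducing yields c₂ = 59879/58120, c₁ = -193393/58120, c₀ = -25707/14530.

c₀ = -1.7692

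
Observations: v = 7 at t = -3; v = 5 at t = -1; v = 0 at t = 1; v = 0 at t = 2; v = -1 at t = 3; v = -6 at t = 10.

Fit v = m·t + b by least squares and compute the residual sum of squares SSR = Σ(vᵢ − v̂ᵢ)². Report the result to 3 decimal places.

AᵀA·[m, b]ᵀ = Aᵀv reads: 124·m + 12·b = -89;  12·m + 6·b = 5.
Eliminating b: 6·(row 1) − 12·(row 2) gives 600·m = 6·(-89) − 12·5 = -594, so m = -99/100.
Then b = (5 − 12·(-99/100))/6 = 211/75.
Residuals: 73/60, 359/300, -547/300, -5/6, -253/300, 163/150; SSR = 2647/300.

SSR = 8.823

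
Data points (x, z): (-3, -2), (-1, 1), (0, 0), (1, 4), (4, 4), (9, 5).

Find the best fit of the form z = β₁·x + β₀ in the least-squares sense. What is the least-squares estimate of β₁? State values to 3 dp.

Compute the Gram sums: Σx·x = 108, Σx = 10, Σ1 = 6.
And Σx·z = 70, Σz = 12.
So AᵀA·[β₁, β₀]ᵀ = Aᵀz: [[108, 10]; [10, 6]]·[β₁, β₀]ᵀ = [70, 12]ᵀ.
Δ = 108·6 − 10² = 548.
β₁ = (70·6 − 10·12)/548 = 75/137; β₀ = (108·12 − 10·70)/548 = 149/137.

β₁ = 0.547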